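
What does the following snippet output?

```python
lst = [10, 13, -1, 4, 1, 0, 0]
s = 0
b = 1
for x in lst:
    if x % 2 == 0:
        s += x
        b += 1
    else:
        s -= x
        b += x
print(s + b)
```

19

x=10: even, s = 0+10 = 10; b=2
x=13: not even, s = 10-13 = -3; b=15
x=-1: not even, s = (-3)-(-1) = -2; b=14
x=4: even, s = (-2)+4 = 2; b=15
x=1: not even, s = 2-1 = 1; b=16
x=0: even, s = 1+0 = 1; b=17
x=0: even, s = 1+0 = 1; b=18
s+b = 1+18 = 19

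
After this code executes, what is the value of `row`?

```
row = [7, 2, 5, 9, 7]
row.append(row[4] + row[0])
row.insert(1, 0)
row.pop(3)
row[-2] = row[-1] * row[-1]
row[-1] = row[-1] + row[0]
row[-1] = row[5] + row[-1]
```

append row[4]+row[0] = 7+7 = 14 → [7, 2, 5, 9, 7, 14]
insert 0 at 1 → [7, 0, 2, 5, 9, 7, 14]
pop(3) removes 5 → [7, 0, 2, 9, 7, 14]
row[-2] = row[-1]*row[-1] = 14*14 = 196 → [7, 0, 2, 9, 196, 14]
row[-1] = row[-1]+row[0] = 14+7 = 21 → [7, 0, 2, 9, 196, 21]
row[-1] = row[5]+row[-1] = 21+21 = 42 → [7, 0, 2, 9, 196, 42]

[7, 0, 2, 9, 196, 42]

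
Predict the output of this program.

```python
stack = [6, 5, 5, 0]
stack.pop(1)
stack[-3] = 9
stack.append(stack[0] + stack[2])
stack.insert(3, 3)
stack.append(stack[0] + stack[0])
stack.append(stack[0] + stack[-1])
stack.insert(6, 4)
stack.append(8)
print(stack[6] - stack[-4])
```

-14

pop(1) removes 5 → [6, 5, 0]
stack[-3] = 9 → [9, 5, 0]
append stack[0]+stack[2] = 9+0 = 9 → [9, 5, 0, 9]
insert 3 at 3 → [9, 5, 0, 3, 9]
append stack[0]+stack[0] = 9+9 = 18 → [9, 5, 0, 3, 9, 18]
append stack[0]+stack[-1] = 9+18 = 27 → [9, 5, 0, 3, 9, 18, 27]
insert 4 at 6 → [9, 5, 0, 3, 9, 18, 4, 27]
append 8 → [9, 5, 0, 3, 9, 18, 4, 27, 8]
stack[6]-stack[-4] = 4-18 = -14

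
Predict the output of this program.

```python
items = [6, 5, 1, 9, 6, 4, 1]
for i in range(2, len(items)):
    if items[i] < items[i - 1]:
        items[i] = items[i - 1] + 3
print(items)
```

[6, 5, 8, 9, 12, 15, 18]

i=2: 1<5, items[2] = 5+3 = 8 → [6, 5, 8, 9, 6, 4, 1]
i=3: 9>=8, unchanged → [6, 5, 8, 9, 6, 4, 1]
i=4: 6<9, items[4] = 9+3 = 12 → [6, 5, 8, 9, 12, 4, 1]
i=5: 4<12, items[5] = 12+3 = 15 → [6, 5, 8, 9, 12, 15, 1]
i=6: 1<15, items[6] = 15+3 = 18 → [6, 5, 8, 9, 12, 15, 18]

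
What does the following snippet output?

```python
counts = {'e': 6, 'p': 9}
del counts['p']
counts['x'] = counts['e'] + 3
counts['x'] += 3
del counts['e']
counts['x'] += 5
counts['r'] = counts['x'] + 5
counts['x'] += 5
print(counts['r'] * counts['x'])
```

del 'p' → {'e': 6}
counts['x'] = counts['e']+3 = 9 → {'e': 6, 'x': 9}
counts['x'] = 9+3 = 12 → {'e': 6, 'x': 12}
del 'e' → {'x': 12}
counts['x'] = 12+5 = 17 → {'x': 17}
counts['r'] = counts['x']+5 = 22 → {'x': 17, 'r': 22}
counts['x'] = 17+5 = 22 → {'x': 22, 'r': 22}
counts['r']*counts['x'] = 22*22 = 484

484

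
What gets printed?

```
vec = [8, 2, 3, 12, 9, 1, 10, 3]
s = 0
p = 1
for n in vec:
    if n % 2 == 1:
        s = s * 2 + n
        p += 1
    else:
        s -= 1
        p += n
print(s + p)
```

60

n=8: not odd, s = 0-1 = -1; p=9
n=2: not odd, s = (-1)-1 = -2; p=11
n=3: odd, s = (-2)*2+3 = -1; p=12
n=12: not odd, s = (-1)-1 = -2; p=24
n=9: odd, s = (-2)*2+9 = 5; p=25
n=1: odd, s = 5*2+1 = 11; p=26
n=10: not odd, s = 11-1 = 10; p=36
n=3: odd, s = 10*2+3 = 23; p=37
s+p = 23+37 = 60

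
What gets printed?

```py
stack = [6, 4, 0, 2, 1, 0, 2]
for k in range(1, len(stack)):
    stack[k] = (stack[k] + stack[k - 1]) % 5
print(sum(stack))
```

k=1: stack[1] = (4+6)%5 = 0 → [6, 0, 0, 2, 1, 0, 2]
k=2: stack[2] = (0+0)%5 = 0 → [6, 0, 0, 2, 1, 0, 2]
k=3: stack[3] = (2+0)%5 = 2 → [6, 0, 0, 2, 1, 0, 2]
k=4: stack[4] = (1+2)%5 = 3 → [6, 0, 0, 2, 3, 0, 2]
k=5: stack[5] = (0+3)%5 = 3 → [6, 0, 0, 2, 3, 3, 2]
k=6: stack[6] = (2+3)%5 = 0 → [6, 0, 0, 2, 3, 3, 0]
sum = 14

14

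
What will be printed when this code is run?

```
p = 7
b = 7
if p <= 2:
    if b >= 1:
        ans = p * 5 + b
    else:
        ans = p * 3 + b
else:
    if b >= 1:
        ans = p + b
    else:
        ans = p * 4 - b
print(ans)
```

14

p=7, b=7
p <= 2 is False; b >= 1 is True
→ ans = p + b = 14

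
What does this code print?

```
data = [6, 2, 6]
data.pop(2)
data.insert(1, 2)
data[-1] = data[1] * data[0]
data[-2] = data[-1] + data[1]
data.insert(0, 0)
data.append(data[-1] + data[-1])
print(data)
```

pop(2) removes 6 → [6, 2]
insert 2 at 1 → [6, 2, 2]
data[-1] = data[1]*data[0] = 2*6 = 12 → [6, 2, 12]
data[-2] = data[-1]+data[1] = 12+2 = 14 → [6, 14, 12]
insert 0 at 0 → [0, 6, 14, 12]
append data[-1]+data[-1] = 12+12 = 24 → [0, 6, 14, 12, 24]

[0, 6, 14, 12, 24]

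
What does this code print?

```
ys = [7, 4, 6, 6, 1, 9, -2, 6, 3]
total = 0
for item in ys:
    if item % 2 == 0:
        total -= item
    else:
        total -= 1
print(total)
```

item=7: not even, total = 0-1 = -1
item=4: even, total = (-1)-4 = -5
item=6: even, total = (-5)-6 = -11
item=6: even, total = (-11)-6 = -17
item=1: not even, total = (-17)-1 = -18
item=9: not even, total = (-18)-1 = -19
item=-2: even, total = (-19)-(-2) = -17
item=6: even, total = (-17)-6 = -23
item=3: not even, total = (-23)-1 = -24

-24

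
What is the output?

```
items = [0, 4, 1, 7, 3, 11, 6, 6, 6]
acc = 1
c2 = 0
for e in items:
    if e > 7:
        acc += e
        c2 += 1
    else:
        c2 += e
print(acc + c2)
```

e=0: not >7; c2=0
e=4: not >7; c2=4
e=1: not >7; c2=5
e=7: not >7; c2=12
e=3: not >7; c2=15
e=11: >7, acc = 1+11 = 12; c2=16
e=6: not >7; c2=22
e=6: not >7; c2=28
e=6: not >7; c2=34
acc+c2 = 12+34 = 46

46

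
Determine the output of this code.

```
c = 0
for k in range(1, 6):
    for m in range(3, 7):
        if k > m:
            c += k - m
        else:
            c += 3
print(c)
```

55

k=1,m=3: not 1>3, c = 0+3 = 3
k=1,m=4: not 1>4, c = 3+3 = 6
k=1,m=5: not 1>5, c = 6+3 = 9
k=1,m=6: not 1>6, c = 9+3 = 12
k=2,m=3: not 2>3, c = 12+3 = 15
k=2,m=4: not 2>4, c = 15+3 = 18
k=2,m=5: not 2>5, c = 18+3 = 21
k=2,m=6: not 2>6, c = 21+3 = 24
k=3,m=3: not 3>3, c = 24+3 = 27
k=3,m=4: not 3>4, c = 27+3 = 30
k=3,m=5: not 3>5, c = 30+3 = 33
k=3,m=6: not 3>6, c = 33+3 = 36
k=4,m=3: 4>3, c = 36+1 = 37
k=4,m=4: not 4>4, c = 37+3 = 40
k=4,m=5: not 4>5, c = 40+3 = 43
k=4,m=6: not 4>6, c = 43+3 = 46
k=5,m=3: 5>3, c = 46+2 = 48
k=5,m=4: 5>4, c = 48+1 = 49
k=5,m=5: not 5>5, c = 49+3 = 52
k=5,m=6: not 5>6, c = 52+3 = 55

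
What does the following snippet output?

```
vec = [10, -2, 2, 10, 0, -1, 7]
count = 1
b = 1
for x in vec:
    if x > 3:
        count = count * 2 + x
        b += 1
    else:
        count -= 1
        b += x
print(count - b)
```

60

x=10: >3, count = 1*2+10 = 12; b=2
x=-2: not >3, count = 12-1 = 11; b=0
x=2: not >3, count = 11-1 = 10; b=2
x=10: >3, count = 10*2+10 = 30; b=3
x=0: not >3, count = 30-1 = 29; b=3
x=-1: not >3, count = 29-1 = 28; b=2
x=7: >3, count = 28*2+7 = 63; b=3
count-b = 63-3 = 60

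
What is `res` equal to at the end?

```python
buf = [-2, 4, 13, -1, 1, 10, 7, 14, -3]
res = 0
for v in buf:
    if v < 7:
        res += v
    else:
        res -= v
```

-45

v=-2: <7, res = 0+(-2) = -2
v=4: <7, res = (-2)+4 = 2
v=13: not <7, res = 2-13 = -11
v=-1: <7, res = (-11)+(-1) = -12
v=1: <7, res = (-12)+1 = -11
v=10: not <7, res = (-11)-10 = -21
v=7: not <7, res = (-21)-7 = -28
v=14: not <7, res = (-28)-14 = -42
v=-3: <7, res = (-42)+(-3) = -45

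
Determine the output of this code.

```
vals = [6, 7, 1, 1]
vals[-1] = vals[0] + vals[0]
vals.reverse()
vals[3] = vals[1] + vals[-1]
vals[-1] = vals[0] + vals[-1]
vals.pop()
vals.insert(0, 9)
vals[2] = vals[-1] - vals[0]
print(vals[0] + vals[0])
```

vals[-1] = vals[0]+vals[0] = 6+6 = 12 → [6, 7, 1, 12]
reverse → [12, 1, 7, 6]
vals[3] = vals[1]+vals[-1] = 1+6 = 7 → [12, 1, 7, 7]
vals[-1] = vals[0]+vals[-1] = 12+7 = 19 → [12, 1, 7, 19]
pop() removes 19 → [12, 1, 7]
insert 9 at 0 → [9, 12, 1, 7]
vals[2] = vals[-1]-vals[0] = 7-9 = -2 → [9, 12, -2, 7]
vals[0]+vals[0] = 9+9 = 18

18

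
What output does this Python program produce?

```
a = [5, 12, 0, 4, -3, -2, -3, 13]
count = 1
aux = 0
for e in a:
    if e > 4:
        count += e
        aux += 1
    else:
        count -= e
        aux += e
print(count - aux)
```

e=5: >4, count = 1+5 = 6; aux=1
e=12: >4, count = 6+12 = 18; aux=2
e=0: not >4, count = 18-0 = 18; aux=2
e=4: not >4, count = 18-4 = 14; aux=6
e=-3: not >4, count = 14-(-3) = 17; aux=3
e=-2: not >4, count = 17-(-2) = 19; aux=1
e=-3: not >4, count = 19-(-3) = 22; aux=-2
e=13: >4, count = 22+13 = 35; aux=-1
count-aux = 35-(-1) = 36

36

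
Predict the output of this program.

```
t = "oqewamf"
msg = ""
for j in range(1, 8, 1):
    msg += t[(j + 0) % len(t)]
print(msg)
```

qewamfo

j=1: add t[1]='q' → 'q'
j=2: add t[2]='e' → 'qe'
j=3: add t[3]='w' → 'qew'
j=4: add t[4]='a' → 'qewa'
j=5: add t[5]='m' → 'qewam'
j=6: add t[6]='f' → 'qewamf'
j=7: add t[0]='o' → 'qewamfo'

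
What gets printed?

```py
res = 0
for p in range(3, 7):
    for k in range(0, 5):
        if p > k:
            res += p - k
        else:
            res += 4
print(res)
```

p=3,k=0: 3>0, res = 0+3 = 3
p=3,k=1: 3>1, res = 3+2 = 5
p=3,k=2: 3>2, res = 5+1 = 6
p=3,k=3: not 3>3, res = 6+4 = 10
p=3,k=4: not 3>4, res = 10+4 = 14
p=4,k=0: 4>0, res = 14+4 = 18
p=4,k=1: 4>1, res = 18+3 = 21
p=4,k=2: 4>2, res = 21+2 = 23
p=4,k=3: 4>3, res = 23+1 = 24
p=4,k=4: not 4>4, res = 24+4 = 28
p=5,k=0: 5>0, res = 28+5 = 33
p=5,k=1: 5>1, res = 33+4 = 37
p=5,k=2: 5>2, res = 37+3 = 40
p=5,k=3: 5>3, res = 40+2 = 42
p=5,k=4: 5>4, res = 42+1 = 43
p=6,k=0: 6>0, res = 43+6 = 49
p=6,k=1: 6>1, res = 49+5 = 54
p=6,k=2: 6>2, res = 54+4 = 58
p=6,k=3: 6>3, res = 58+3 = 61
p=6,k=4: 6>4, res = 61+2 = 63

63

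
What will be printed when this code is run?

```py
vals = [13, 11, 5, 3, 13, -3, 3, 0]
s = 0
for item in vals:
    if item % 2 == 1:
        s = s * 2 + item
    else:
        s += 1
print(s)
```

item=13: odd, s = 0*2+13 = 13
item=11: odd, s = 13*2+11 = 37
item=5: odd, s = 37*2+5 = 79
item=3: odd, s = 79*2+3 = 161
item=13: odd, s = 161*2+13 = 335
item=-3: odd, s = 335*2+(-3) = 667
item=3: odd, s = 667*2+3 = 1337
item=0: not odd, s = 1337+1 = 1338

1338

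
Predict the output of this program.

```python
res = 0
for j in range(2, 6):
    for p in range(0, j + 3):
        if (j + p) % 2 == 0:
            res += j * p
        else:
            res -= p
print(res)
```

j=2,p=0: even sum, res = 0+0 = 0
j=2,p=1: odd sum, res = 0-1 = -1
j=2,p=2: even sum, res = (-1)+4 = 3
j=2,p=3: odd sum, res = 3-3 = 0
j=2,p=4: even sum, res = 0+8 = 8
j=3,p=0: odd sum, res = 8-0 = 8
j=3,p=1: even sum, res = 8+3 = 11
j=3,p=2: odd sum, res = 11-2 = 9
j=3,p=3: even sum, res = 9+9 = 18
j=3,p=4: odd sum, res = 18-4 = 14
j=3,p=5: even sum, res = 14+15 = 29
j=4,p=0: even sum, res = 29+0 = 29
j=4,p=1: odd sum, res = 29-1 = 28
j=4,p=2: even sum, res = 28+8 = 36
j=4,p=3: odd sum, res = 36-3 = 33
j=4,p=4: even sum, res = 33+16 = 49
j=4,p=5: odd sum, res = 49-5 = 44
j=4,p=6: even sum, res = 44+24 = 68
j=5,p=0: odd sum, res = 68-0 = 68
j=5,p=1: even sum, res = 68+5 = 73
j=5,p=2: odd sum, res = 73-2 = 71
j=5,p=3: even sum, res = 71+15 = 86
j=5,p=4: odd sum, res = 86-4 = 82
j=5,p=5: even sum, res = 82+25 = 107
j=5,p=6: odd sum, res = 107-6 = 101
j=5,p=7: even sum, res = 101+35 = 136

136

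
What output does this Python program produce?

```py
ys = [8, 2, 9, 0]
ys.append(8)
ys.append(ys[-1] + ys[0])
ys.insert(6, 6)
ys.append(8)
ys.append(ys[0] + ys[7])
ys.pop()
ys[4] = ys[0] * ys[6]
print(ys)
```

[8, 2, 9, 0, 48, 16, 6, 8]

append 8 → [8, 2, 9, 0, 8]
append ys[-1]+ys[0] = 8+8 = 16 → [8, 2, 9, 0, 8, 16]
insert 6 at 6 → [8, 2, 9, 0, 8, 16, 6]
append 8 → [8, 2, 9, 0, 8, 16, 6, 8]
append ys[0]+ys[7] = 8+8 = 16 → [8, 2, 9, 0, 8, 16, 6, 8, 16]
pop() removes 16 → [8, 2, 9, 0, 8, 16, 6, 8]
ys[4] = ys[0]*ys[6] = 8*6 = 48 → [8, 2, 9, 0, 48, 16, 6, 8]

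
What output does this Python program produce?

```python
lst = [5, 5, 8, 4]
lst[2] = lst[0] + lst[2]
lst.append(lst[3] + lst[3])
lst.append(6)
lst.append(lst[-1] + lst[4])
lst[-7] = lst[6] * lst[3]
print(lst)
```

lst[2] = lst[0]+lst[2] = 5+8 = 13 → [5, 5, 13, 4]
append lst[3]+lst[3] = 4+4 = 8 → [5, 5, 13, 4, 8]
append 6 → [5, 5, 13, 4, 8, 6]
append lst[-1]+lst[4] = 6+8 = 14 → [5, 5, 13, 4, 8, 6, 14]
lst[-7] = lst[6]*lst[3] = 14*4 = 56 → [56, 5, 13, 4, 8, 6, 14]

[56, 5, 13, 4, 8, 6, 14]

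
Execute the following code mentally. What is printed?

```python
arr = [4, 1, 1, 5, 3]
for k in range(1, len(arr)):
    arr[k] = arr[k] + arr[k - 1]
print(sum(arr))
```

40

k=1: arr[1] = 1+4 = 5 → [4, 5, 1, 5, 3]
k=2: arr[2] = 1+5 = 6 → [4, 5, 6, 5, 3]
k=3: arr[3] = 5+6 = 11 → [4, 5, 6, 11, 3]
k=4: arr[4] = 3+11 = 14 → [4, 5, 6, 11, 14]
sum = 40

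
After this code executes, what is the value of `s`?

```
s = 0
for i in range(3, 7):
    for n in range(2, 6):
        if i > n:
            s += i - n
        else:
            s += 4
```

i=3,n=2: 3>2, s = 0+1 = 1
i=3,n=3: not 3>3, s = 1+4 = 5
i=3,n=4: not 3>4, s = 5+4 = 9
i=3,n=5: not 3>5, s = 9+4 = 13
i=4,n=2: 4>2, s = 13+2 = 15
i=4,n=3: 4>3, s = 15+1 = 16
i=4,n=4: not 4>4, s = 16+4 = 20
i=4,n=5: not 4>5, s = 20+4 = 24
i=5,n=2: 5>2, s = 24+3 = 27
i=5,n=3: 5>3, s = 27+2 = 29
i=5,n=4: 5>4, s = 29+1 = 30
i=5,n=5: not 5>5, s = 30+4 = 34
i=6,n=2: 6>2, s = 34+4 = 38
i=6,n=3: 6>3, s = 38+3 = 41
i=6,n=4: 6>4, s = 41+2 = 43
i=6,n=5: 6>5, s = 43+1 = 44

44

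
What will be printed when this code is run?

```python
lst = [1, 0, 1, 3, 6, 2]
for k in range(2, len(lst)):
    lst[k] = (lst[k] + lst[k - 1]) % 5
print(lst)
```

k=2: lst[2] = (1+0)%5 = 1 → [1, 0, 1, 3, 6, 2]
k=3: lst[3] = (3+1)%5 = 4 → [1, 0, 1, 4, 6, 2]
k=4: lst[4] = (6+4)%5 = 0 → [1, 0, 1, 4, 0, 2]
k=5: lst[5] = (2+0)%5 = 2 → [1, 0, 1, 4, 0, 2]

[1, 0, 1, 4, 0, 2]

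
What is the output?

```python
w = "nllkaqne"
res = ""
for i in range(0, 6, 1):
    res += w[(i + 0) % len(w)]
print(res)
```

nllkaq

i=0: add w[0]='n' → 'n'
i=1: add w[1]='l' → 'nl'
i=2: add w[2]='l' → 'nll'
i=3: add w[3]='k' → 'nllk'
i=4: add w[4]='a' → 'nllka'
i=5: add w[5]='q' → 'nllkaq'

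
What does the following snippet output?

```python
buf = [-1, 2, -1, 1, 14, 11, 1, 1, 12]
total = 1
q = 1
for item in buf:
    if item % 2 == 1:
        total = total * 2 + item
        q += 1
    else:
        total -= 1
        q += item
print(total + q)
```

65

item=-1: odd, total = 1*2+(-1) = 1; q=2
item=2: not odd, total = 1-1 = 0; q=4
item=-1: odd, total = 0*2+(-1) = -1; q=5
item=1: odd, total = (-1)*2+1 = -1; q=6
item=14: not odd, total = (-1)-1 = -2; q=20
item=11: odd, total = (-2)*2+11 = 7; q=21
item=1: odd, total = 7*2+1 = 15; q=22
item=1: odd, total = 15*2+1 = 31; q=23
item=12: not odd, total = 31-1 = 30; q=35
total+q = 30+35 = 65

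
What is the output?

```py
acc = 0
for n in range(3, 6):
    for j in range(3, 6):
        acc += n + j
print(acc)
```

n=3,j=3: acc = 0+6 = 6
n=3,j=4: acc = 6+7 = 13
n=3,j=5: acc = 13+8 = 21
n=4,j=3: acc = 21+7 = 28
n=4,j=4: acc = 28+8 = 36
n=4,j=5: acc = 36+9 = 45
n=5,j=3: acc = 45+8 = 53
n=5,j=4: acc = 53+9 = 62
n=5,j=5: acc = 62+10 = 72

72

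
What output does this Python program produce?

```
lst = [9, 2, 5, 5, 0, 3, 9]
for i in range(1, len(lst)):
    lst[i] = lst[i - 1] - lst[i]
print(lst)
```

[9, 7, 2, -3, -3, -6, -15]

i=1: lst[1] = 9-2 = 7 → [9, 7, 5, 5, 0, 3, 9]
i=2: lst[2] = 7-5 = 2 → [9, 7, 2, 5, 0, 3, 9]
i=3: lst[3] = 2-5 = -3 → [9, 7, 2, -3, 0, 3, 9]
i=4: lst[4] = (-3)-0 = -3 → [9, 7, 2, -3, -3, 3, 9]
i=5: lst[5] = (-3)-3 = -6 → [9, 7, 2, -3, -3, -6, 9]
i=6: lst[6] = (-6)-9 = -15 → [9, 7, 2, -3, -3, -6, -15]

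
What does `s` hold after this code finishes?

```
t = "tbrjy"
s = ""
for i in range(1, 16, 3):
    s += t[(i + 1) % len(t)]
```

'rtjby'

i=1: add t[2]='r' → 'r'
i=4: add t[0]='t' → 'rt'
i=7: add t[3]='j' → 'rtj'
i=10: add t[1]='b' → 'rtjb'
i=13: add t[4]='y' → 'rtjby'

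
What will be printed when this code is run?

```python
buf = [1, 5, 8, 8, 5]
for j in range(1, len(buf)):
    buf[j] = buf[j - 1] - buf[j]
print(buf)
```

j=1: buf[1] = 1-5 = -4 → [1, -4, 8, 8, 5]
j=2: buf[2] = (-4)-8 = -12 → [1, -4, -12, 8, 5]
j=3: buf[3] = (-12)-8 = -20 → [1, -4, -12, -20, 5]
j=4: buf[4] = (-20)-5 = -25 → [1, -4, -12, -20, -25]

[1, -4, -12, -20, -25]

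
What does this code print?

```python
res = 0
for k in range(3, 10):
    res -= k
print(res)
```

-42

k=3: res = 0-3 = -3
k=4: res = (-3)-4 = -7
k=5: res = (-7)-5 = -12
k=6: res = (-12)-6 = -18
k=7: res = (-18)-7 = -25
k=8: res = (-25)-8 = -33
k=9: res = (-33)-9 = -42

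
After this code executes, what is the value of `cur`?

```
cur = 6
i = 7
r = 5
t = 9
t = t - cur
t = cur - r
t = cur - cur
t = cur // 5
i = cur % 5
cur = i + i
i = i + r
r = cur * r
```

2

t = 9-6 = 3
t = 6-5 = 1
t = 6-6 = 0
t = 6//5 = 1
i = 6%5 = 1
cur = 1+1 = 2
i = 1+5 = 6
r = 2*5 = 10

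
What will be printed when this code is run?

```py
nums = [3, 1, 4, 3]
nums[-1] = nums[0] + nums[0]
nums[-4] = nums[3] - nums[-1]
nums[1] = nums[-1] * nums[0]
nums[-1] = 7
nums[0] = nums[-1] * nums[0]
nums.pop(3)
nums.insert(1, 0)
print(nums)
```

[0, 0, 0, 4]

nums[-1] = nums[0]+nums[0] = 3+3 = 6 → [3, 1, 4, 6]
nums[-4] = nums[3]-nums[-1] = 6-6 = 0 → [0, 1, 4, 6]
nums[1] = nums[-1]*nums[0] = 6*0 = 0 → [0, 0, 4, 6]
nums[-1] = 7 → [0, 0, 4, 7]
nums[0] = nums[-1]*nums[0] = 7*0 = 0 → [0, 0, 4, 7]
pop(3) removes 7 → [0, 0, 4]
insert 0 at 1 → [0, 0, 0, 4]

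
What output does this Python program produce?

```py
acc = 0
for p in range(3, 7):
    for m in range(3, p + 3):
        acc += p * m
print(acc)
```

431

p=3,m=3: acc = 0+9 = 9
p=3,m=4: acc = 9+12 = 21
p=3,m=5: acc = 21+15 = 36
p=4,m=3: acc = 36+12 = 48
p=4,m=4: acc = 48+16 = 64
p=4,m=5: acc = 64+20 = 84
p=4,m=6: acc = 84+24 = 108
p=5,m=3: acc = 108+15 = 123
p=5,m=4: acc = 123+20 = 143
p=5,m=5: acc = 143+25 = 168
p=5,m=6: acc = 168+30 = 198
p=5,m=7: acc = 198+35 = 233
p=6,m=3: acc = 233+18 = 251
p=6,m=4: acc = 251+24 = 275
p=6,m=5: acc = 275+30 = 305
p=6,m=6: acc = 305+36 = 341
p=6,m=7: acc = 341+42 = 383
p=6,m=8: acc = 383+48 = 431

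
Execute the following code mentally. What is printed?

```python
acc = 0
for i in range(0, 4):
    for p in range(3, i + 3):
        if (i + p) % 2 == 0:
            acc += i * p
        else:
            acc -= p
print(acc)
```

i=1,p=3: even sum, acc = 0+3 = 3
i=2,p=3: odd sum, acc = 3-3 = 0
i=2,p=4: even sum, acc = 0+8 = 8
i=3,p=3: even sum, acc = 8+9 = 17
i=3,p=4: odd sum, acc = 17-4 = 13
i=3,p=5: even sum, acc = 13+15 = 28

28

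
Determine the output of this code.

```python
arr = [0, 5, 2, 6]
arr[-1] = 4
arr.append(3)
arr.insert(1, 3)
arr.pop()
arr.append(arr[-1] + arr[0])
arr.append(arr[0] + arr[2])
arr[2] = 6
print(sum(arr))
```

24

arr[-1] = 4 → [0, 5, 2, 4]
append 3 → [0, 5, 2, 4, 3]
insert 3 at 1 → [0, 3, 5, 2, 4, 3]
pop() removes 3 → [0, 3, 5, 2, 4]
append arr[-1]+arr[0] = 4+0 = 4 → [0, 3, 5, 2, 4, 4]
append arr[0]+arr[2] = 0+5 = 5 → [0, 3, 5, 2, 4, 4, 5]
arr[2] = 6 → [0, 3, 6, 2, 4, 4, 5]
sum = 24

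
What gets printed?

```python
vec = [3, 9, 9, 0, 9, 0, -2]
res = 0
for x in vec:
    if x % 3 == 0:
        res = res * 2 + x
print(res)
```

x=3: %3==0, res = 0*2+3 = 3
x=9: %3==0, res = 3*2+9 = 15
x=9: %3==0, res = 15*2+9 = 39
x=0: %3==0, res = 39*2+0 = 78
x=9: %3==0, res = 78*2+9 = 165
x=0: %3==0, res = 165*2+0 = 330
x=-2: not %3==0

330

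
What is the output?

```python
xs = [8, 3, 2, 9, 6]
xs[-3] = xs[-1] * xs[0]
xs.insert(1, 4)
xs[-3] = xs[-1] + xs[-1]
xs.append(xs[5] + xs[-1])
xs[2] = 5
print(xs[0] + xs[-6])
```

12

xs[-3] = xs[-1]*xs[0] = 6*8 = 48 → [8, 3, 48, 9, 6]
insert 4 at 1 → [8, 4, 3, 48, 9, 6]
xs[-3] = xs[-1]+xs[-1] = 6+6 = 12 → [8, 4, 3, 12, 9, 6]
append xs[5]+xs[-1] = 6+6 = 12 → [8, 4, 3, 12, 9, 6, 12]
xs[2] = 5 → [8, 4, 5, 12, 9, 6, 12]
xs[0]+xs[-6] = 8+4 = 12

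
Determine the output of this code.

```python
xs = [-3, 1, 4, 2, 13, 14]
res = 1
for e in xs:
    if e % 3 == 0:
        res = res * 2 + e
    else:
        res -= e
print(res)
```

e=-3: %3==0, res = 1*2+(-3) = -1
e=1: not %3==0, res = (-1)-1 = -2
e=4: not %3==0, res = (-2)-4 = -6
e=2: not %3==0, res = (-6)-2 = -8
e=13: not %3==0, res = (-8)-13 = -21
e=14: not %3==0, res = (-21)-14 = -35

-35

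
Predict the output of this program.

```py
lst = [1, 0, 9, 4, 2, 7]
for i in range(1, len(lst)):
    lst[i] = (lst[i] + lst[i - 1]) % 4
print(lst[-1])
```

i=1: lst[1] = (0+1)%4 = 1 → [1, 1, 9, 4, 2, 7]
i=2: lst[2] = (9+1)%4 = 2 → [1, 1, 2, 4, 2, 7]
i=3: lst[3] = (4+2)%4 = 2 → [1, 1, 2, 2, 2, 7]
i=4: lst[4] = (2+2)%4 = 0 → [1, 1, 2, 2, 0, 7]
i=5: lst[5] = (7+0)%4 = 3 → [1, 1, 2, 2, 0, 3]

3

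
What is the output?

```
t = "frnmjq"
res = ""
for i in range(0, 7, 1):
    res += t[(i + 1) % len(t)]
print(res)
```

i=0: add t[1]='r' → 'r'
i=1: add t[2]='n' → 'rn'
i=2: add t[3]='m' → 'rnm'
i=3: add t[4]='j' → 'rnmj'
i=4: add t[5]='q' → 'rnmjq'
i=5: add t[0]='f' → 'rnmjqf'
i=6: add t[1]='r' → 'rnmjqfr'

rnmjqfr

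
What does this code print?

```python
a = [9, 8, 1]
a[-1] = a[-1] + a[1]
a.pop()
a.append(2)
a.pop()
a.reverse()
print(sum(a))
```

17

a[-1] = a[-1]+a[1] = 1+8 = 9 → [9, 8, 9]
pop() removes 9 → [9, 8]
append 2 → [9, 8, 2]
pop() removes 2 → [9, 8]
reverse → [8, 9]
sum = 17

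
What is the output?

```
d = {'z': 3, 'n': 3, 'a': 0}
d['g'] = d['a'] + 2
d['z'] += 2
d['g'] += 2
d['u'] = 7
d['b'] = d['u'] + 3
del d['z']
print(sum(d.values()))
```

d['g'] = d['a']+2 = 2 → {'z': 3, 'n': 3, 'a': 0, 'g': 2}
d['z'] = 3+2 = 5 → {'z': 5, 'n': 3, 'a': 0, 'g': 2}
d['g'] = 2+2 = 4 → {'z': 5, 'n': 3, 'a': 0, 'g': 4}
d['u'] = 7 → {'z': 5, 'n': 3, 'a': 0, 'g': 4, 'u': 7}
d['b'] = d['u']+3 = 10 → {'z': 5, 'n': 3, 'a': 0, 'g': 4, 'u': 7, 'b': 10}
del 'z' → {'n': 3, 'a': 0, 'g': 4, 'u': 7, 'b': 10}
sum of values = 24

24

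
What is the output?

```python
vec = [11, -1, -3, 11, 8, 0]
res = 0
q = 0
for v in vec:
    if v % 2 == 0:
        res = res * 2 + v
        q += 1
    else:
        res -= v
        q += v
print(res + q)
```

v=11: not even, res = 0-11 = -11; q=11
v=-1: not even, res = (-11)-(-1) = -10; q=10
v=-3: not even, res = (-10)-(-3) = -7; q=7
v=11: not even, res = (-7)-11 = -18; q=18
v=8: even, res = (-18)*2+8 = -28; q=19
v=0: even, res = (-28)*2+0 = -56; q=20
res+q = (-56)+20 = -36

-36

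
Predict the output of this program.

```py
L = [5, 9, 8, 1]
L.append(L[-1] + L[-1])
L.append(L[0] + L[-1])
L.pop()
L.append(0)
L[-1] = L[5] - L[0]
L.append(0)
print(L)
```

[5, 9, 8, 1, 2, -5, 0]

append L[-1]+L[-1] = 1+1 = 2 → [5, 9, 8, 1, 2]
append L[0]+L[-1] = 5+2 = 7 → [5, 9, 8, 1, 2, 7]
pop() removes 7 → [5, 9, 8, 1, 2]
append 0 → [5, 9, 8, 1, 2, 0]
L[-1] = L[5]-L[0] = 0-5 = -5 → [5, 9, 8, 1, 2, -5]
append 0 → [5, 9, 8, 1, 2, -5, 0]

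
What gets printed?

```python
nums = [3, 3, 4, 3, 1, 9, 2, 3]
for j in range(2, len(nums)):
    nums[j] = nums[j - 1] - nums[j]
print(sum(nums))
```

j=2: nums[2] = 3-4 = -1 → [3, 3, -1, 3, 1, 9, 2, 3]
j=3: nums[3] = (-1)-3 = -4 → [3, 3, -1, -4, 1, 9, 2, 3]
j=4: nums[4] = (-4)-1 = -5 → [3, 3, -1, -4, -5, 9, 2, 3]
j=5: nums[5] = (-5)-9 = -14 → [3, 3, -1, -4, -5, -14, 2, 3]
j=6: nums[6] = (-14)-2 = -16 → [3, 3, -1, -4, -5, -14, -16, 3]
j=7: nums[7] = (-16)-3 = -19 → [3, 3, -1, -4, -5, -14, -16, -19]
sum = -53

-53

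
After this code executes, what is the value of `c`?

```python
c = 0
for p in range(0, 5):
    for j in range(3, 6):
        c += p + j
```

90

p=0,j=3: c = 0+3 = 3
p=0,j=4: c = 3+4 = 7
p=0,j=5: c = 7+5 = 12
p=1,j=3: c = 12+4 = 16
p=1,j=4: c = 16+5 = 21
p=1,j=5: c = 21+6 = 27
p=2,j=3: c = 27+5 = 32
p=2,j=4: c = 32+6 = 38
p=2,j=5: c = 38+7 = 45
p=3,j=3: c = 45+6 = 51
p=3,j=4: c = 51+7 = 58
p=3,j=5: c = 58+8 = 66
p=4,j=3: c = 66+7 = 73
p=4,j=4: c = 73+8 = 81
p=4,j=5: c = 81+9 = 90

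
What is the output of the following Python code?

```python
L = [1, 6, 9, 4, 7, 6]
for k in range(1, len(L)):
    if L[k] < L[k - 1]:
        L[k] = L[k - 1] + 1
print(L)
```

[1, 6, 9, 10, 11, 12]

k=1: 6>=1, unchanged → [1, 6, 9, 4, 7, 6]
k=2: 9>=6, unchanged → [1, 6, 9, 4, 7, 6]
k=3: 4<9, L[3] = 9+1 = 10 → [1, 6, 9, 10, 7, 6]
k=4: 7<10, L[4] = 10+1 = 11 → [1, 6, 9, 10, 11, 6]
k=5: 6<11, L[5] = 11+1 = 12 → [1, 6, 9, 10, 11, 12]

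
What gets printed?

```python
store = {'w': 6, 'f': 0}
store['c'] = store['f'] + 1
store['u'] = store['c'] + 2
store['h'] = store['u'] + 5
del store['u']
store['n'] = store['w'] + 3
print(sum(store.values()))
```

store['c'] = store['f']+1 = 1 → {'w': 6, 'f': 0, 'c': 1}
store['u'] = store['c']+2 = 3 → {'w': 6, 'f': 0, 'c': 1, 'u': 3}
store['h'] = store['u']+5 = 8 → {'w': 6, 'f': 0, 'c': 1, 'u': 3, 'h': 8}
del 'u' → {'w': 6, 'f': 0, 'c': 1, 'h': 8}
store['n'] = store['w']+3 = 9 → {'w': 6, 'f': 0, 'c': 1, 'h': 8, 'n': 9}
sum of values = 24

24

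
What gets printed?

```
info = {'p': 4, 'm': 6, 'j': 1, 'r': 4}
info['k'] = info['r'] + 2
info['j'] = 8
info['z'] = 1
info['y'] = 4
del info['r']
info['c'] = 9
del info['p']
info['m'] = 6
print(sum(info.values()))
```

34

info['k'] = info['r']+2 = 6 → {'p': 4, 'm': 6, 'j': 1, 'r': 4, 'k': 6}
info['j'] = 8 → {'p': 4, 'm': 6, 'j': 8, 'r': 4, 'k': 6}
info['z'] = 1 → {'p': 4, 'm': 6, 'j': 8, 'r': 4, 'k': 6, 'z': 1}
info['y'] = 4 → {'p': 4, 'm': 6, 'j': 8, 'r': 4, 'k': 6, 'z': 1, 'y': 4}
del 'r' → {'p': 4, 'm': 6, 'j': 8, 'k': 6, 'z': 1, 'y': 4}
info['c'] = 9 → {'p': 4, 'm': 6, 'j': 8, 'k': 6, 'z': 1, 'y': 4, 'c': 9}
del 'p' → {'m': 6, 'j': 8, 'k': 6, 'z': 1, 'y': 4, 'c': 9}
info['m'] = 6 → {'m': 6, 'j': 8, 'k': 6, 'z': 1, 'y': 4, 'c': 9}
sum of values = 34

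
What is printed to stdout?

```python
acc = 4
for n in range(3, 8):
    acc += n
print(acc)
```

29

n=3: acc = 4+3 = 7
n=4: acc = 7+4 = 11
n=5: acc = 11+5 = 16
n=6: acc = 16+6 = 22
n=7: acc = 22+7 = 29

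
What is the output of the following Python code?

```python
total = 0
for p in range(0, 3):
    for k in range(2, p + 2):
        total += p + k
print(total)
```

p=1,k=2: total = 0+3 = 3
p=2,k=2: total = 3+4 = 7
p=2,k=3: total = 7+5 = 12

12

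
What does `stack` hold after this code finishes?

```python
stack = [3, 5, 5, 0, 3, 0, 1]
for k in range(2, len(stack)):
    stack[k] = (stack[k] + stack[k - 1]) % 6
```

[3, 5, 4, 4, 1, 1, 2]

k=2: stack[2] = (5+5)%6 = 4 → [3, 5, 4, 0, 3, 0, 1]
k=3: stack[3] = (0+4)%6 = 4 → [3, 5, 4, 4, 3, 0, 1]
k=4: stack[4] = (3+4)%6 = 1 → [3, 5, 4, 4, 1, 0, 1]
k=5: stack[5] = (0+1)%6 = 1 → [3, 5, 4, 4, 1, 1, 1]
k=6: stack[6] = (1+1)%6 = 2 → [3, 5, 4, 4, 1, 1, 2]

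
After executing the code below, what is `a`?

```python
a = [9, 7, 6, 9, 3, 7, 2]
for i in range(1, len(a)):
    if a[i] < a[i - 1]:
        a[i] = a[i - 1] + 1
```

i=1: 7<9, a[1] = 9+1 = 10 → [9, 10, 6, 9, 3, 7, 2]
i=2: 6<10, a[2] = 10+1 = 11 → [9, 10, 11, 9, 3, 7, 2]
i=3: 9<11, a[3] = 11+1 = 12 → [9, 10, 11, 12, 3, 7, 2]
i=4: 3<12, a[4] = 12+1 = 13 → [9, 10, 11, 12, 13, 7, 2]
i=5: 7<13, a[5] = 13+1 = 14 → [9, 10, 11, 12, 13, 14, 2]
i=6: 2<14, a[6] = 14+1 = 15 → [9, 10, 11, 12, 13, 14, 15]

[9, 10, 11, 12, 13, 14, 15]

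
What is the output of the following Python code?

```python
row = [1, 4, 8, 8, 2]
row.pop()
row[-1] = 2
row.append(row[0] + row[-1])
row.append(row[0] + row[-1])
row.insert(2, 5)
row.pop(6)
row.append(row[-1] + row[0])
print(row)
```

pop() removes 2 → [1, 4, 8, 8]
row[-1] = 2 → [1, 4, 8, 2]
append row[0]+row[-1] = 1+2 = 3 → [1, 4, 8, 2, 3]
append row[0]+row[-1] = 1+3 = 4 → [1, 4, 8, 2, 3, 4]
insert 5 at 2 → [1, 4, 5, 8, 2, 3, 4]
pop(6) removes 4 → [1, 4, 5, 8, 2, 3]
append row[-1]+row[0] = 3+1 = 4 → [1, 4, 5, 8, 2, 3, 4]

[1, 4, 5, 8, 2, 3, 4]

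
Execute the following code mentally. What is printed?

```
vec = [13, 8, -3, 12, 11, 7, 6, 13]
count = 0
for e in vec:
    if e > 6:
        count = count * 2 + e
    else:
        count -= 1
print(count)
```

e=13: >6, count = 0*2+13 = 13
e=8: >6, count = 13*2+8 = 34
e=-3: not >6, count = 34-1 = 33
e=12: >6, count = 33*2+12 = 78
e=11: >6, count = 78*2+11 = 167
e=7: >6, count = 167*2+7 = 341
e=6: not >6, count = 341-1 = 340
e=13: >6, count = 340*2+13 = 693

693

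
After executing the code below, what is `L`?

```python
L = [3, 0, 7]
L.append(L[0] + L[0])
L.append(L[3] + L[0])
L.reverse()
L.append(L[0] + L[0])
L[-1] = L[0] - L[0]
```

append L[0]+L[0] = 3+3 = 6 → [3, 0, 7, 6]
append L[3]+L[0] = 6+3 = 9 → [3, 0, 7, 6, 9]
reverse → [9, 6, 7, 0, 3]
append L[0]+L[0] = 9+9 = 18 → [9, 6, 7, 0, 3, 18]
L[-1] = L[0]-L[0] = 9-9 = 0 → [9, 6, 7, 0, 3, 0]

[9, 6, 7, 0, 3, 0]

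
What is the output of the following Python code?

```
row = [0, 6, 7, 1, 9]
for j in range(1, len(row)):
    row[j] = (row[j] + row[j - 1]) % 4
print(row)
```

[0, 2, 1, 2, 3]

j=1: row[1] = (6+0)%4 = 2 → [0, 2, 7, 1, 9]
j=2: row[2] = (7+2)%4 = 1 → [0, 2, 1, 1, 9]
j=3: row[3] = (1+1)%4 = 2 → [0, 2, 1, 2, 9]
j=4: row[4] = (9+2)%4 = 3 → [0, 2, 1, 2, 3]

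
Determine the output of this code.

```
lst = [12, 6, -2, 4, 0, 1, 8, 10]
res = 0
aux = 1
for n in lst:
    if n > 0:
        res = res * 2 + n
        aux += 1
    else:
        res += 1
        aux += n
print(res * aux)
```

n=12: >0, res = 0*2+12 = 12; aux=2
n=6: >0, res = 12*2+6 = 30; aux=3
n=-2: not >0, res = 30+1 = 31; aux=1
n=4: >0, res = 31*2+4 = 66; aux=2
n=0: not >0, res = 66+1 = 67; aux=2
n=1: >0, res = 67*2+1 = 135; aux=3
n=8: >0, res = 135*2+8 = 278; aux=4
n=10: >0, res = 278*2+10 = 566; aux=5
res*aux = 566*5 = 2830

2830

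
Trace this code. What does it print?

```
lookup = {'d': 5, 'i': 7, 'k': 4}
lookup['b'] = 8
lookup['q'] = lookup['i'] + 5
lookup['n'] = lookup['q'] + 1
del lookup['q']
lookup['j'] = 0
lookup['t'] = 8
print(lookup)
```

lookup['b'] = 8 → {'d': 5, 'i': 7, 'k': 4, 'b': 8}
lookup['q'] = lookup['i']+5 = 12 → {'d': 5, 'i': 7, 'k': 4, 'b': 8, 'q': 12}
lookup['n'] = lookup['q']+1 = 13 → {'d': 5, 'i': 7, 'k': 4, 'b': 8, 'q': 12, 'n': 13}
del 'q' → {'d': 5, 'i': 7, 'k': 4, 'b': 8, 'n': 13}
lookup['j'] = 0 → {'d': 5, 'i': 7, 'k': 4, 'b': 8, 'n': 13, 'j': 0}
lookup['t'] = 8 → {'d': 5, 'i': 7, 'k': 4, 'b': 8, 'n': 13, 'j': 0, 't': 8}

{'d': 5, 'i': 7, 'k': 4, 'b': 8, 'n': 13, 'j': 0, 't': 8}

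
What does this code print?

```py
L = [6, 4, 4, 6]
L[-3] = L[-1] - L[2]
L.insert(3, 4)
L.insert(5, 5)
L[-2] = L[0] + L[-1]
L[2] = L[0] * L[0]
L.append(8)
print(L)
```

L[-3] = L[-1]-L[2] = 6-4 = 2 → [6, 2, 4, 6]
insert 4 at 3 → [6, 2, 4, 4, 6]
insert 5 at 5 → [6, 2, 4, 4, 6, 5]
L[-2] = L[0]+L[-1] = 6+5 = 11 → [6, 2, 4, 4, 11, 5]
L[2] = L[0]*L[0] = 6*6 = 36 → [6, 2, 36, 4, 11, 5]
append 8 → [6, 2, 36, 4, 11, 5, 8]

[6, 2, 36, 4, 11, 5, 8]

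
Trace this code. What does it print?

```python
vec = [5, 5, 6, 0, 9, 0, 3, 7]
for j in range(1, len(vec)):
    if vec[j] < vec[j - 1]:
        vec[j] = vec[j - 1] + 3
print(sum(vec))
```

79

j=1: 5>=5, unchanged → [5, 5, 6, 0, 9, 0, 3, 7]
j=2: 6>=5, unchanged → [5, 5, 6, 0, 9, 0, 3, 7]
j=3: 0<6, vec[3] = 6+3 = 9 → [5, 5, 6, 9, 9, 0, 3, 7]
j=4: 9>=9, unchanged → [5, 5, 6, 9, 9, 0, 3, 7]
j=5: 0<9, vec[5] = 9+3 = 12 → [5, 5, 6, 9, 9, 12, 3, 7]
j=6: 3<12, vec[6] = 12+3 = 15 → [5, 5, 6, 9, 9, 12, 15, 7]
j=7: 7<15, vec[7] = 15+3 = 18 → [5, 5, 6, 9, 9, 12, 15, 18]
sum = 79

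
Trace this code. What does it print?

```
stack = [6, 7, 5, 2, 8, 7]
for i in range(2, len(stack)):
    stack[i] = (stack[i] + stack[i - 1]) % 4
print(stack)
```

[6, 7, 0, 2, 2, 1]

i=2: stack[2] = (5+7)%4 = 0 → [6, 7, 0, 2, 8, 7]
i=3: stack[3] = (2+0)%4 = 2 → [6, 7, 0, 2, 8, 7]
i=4: stack[4] = (8+2)%4 = 2 → [6, 7, 0, 2, 2, 7]
i=5: stack[5] = (7+2)%4 = 1 → [6, 7, 0, 2, 2, 1]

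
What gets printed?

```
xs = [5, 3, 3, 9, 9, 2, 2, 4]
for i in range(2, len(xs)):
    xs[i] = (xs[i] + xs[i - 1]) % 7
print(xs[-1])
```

i=2: xs[2] = (3+3)%7 = 6 → [5, 3, 6, 9, 9, 2, 2, 4]
i=3: xs[3] = (9+6)%7 = 1 → [5, 3, 6, 1, 9, 2, 2, 4]
i=4: xs[4] = (9+1)%7 = 3 → [5, 3, 6, 1, 3, 2, 2, 4]
i=5: xs[5] = (2+3)%7 = 5 → [5, 3, 6, 1, 3, 5, 2, 4]
i=6: xs[6] = (2+5)%7 = 0 → [5, 3, 6, 1, 3, 5, 0, 4]
i=7: xs[7] = (4+0)%7 = 4 → [5, 3, 6, 1, 3, 5, 0, 4]

4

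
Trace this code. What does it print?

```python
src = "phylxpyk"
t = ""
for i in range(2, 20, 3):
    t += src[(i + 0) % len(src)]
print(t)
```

i=2: add src[2]='y' → 'y'
i=5: add src[5]='p' → 'yp'
i=8: add src[0]='p' → 'ypp'
i=11: add src[3]='l' → 'yppl'
i=14: add src[6]='y' → 'ypply'
i=17: add src[1]='h' → 'ypplyh'

ypplyh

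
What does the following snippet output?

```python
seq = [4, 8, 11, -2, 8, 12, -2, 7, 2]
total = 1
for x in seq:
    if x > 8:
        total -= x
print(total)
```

x=4: not >8
x=8: not >8
x=11: >8, total = 1-11 = -10
x=-2: not >8
x=8: not >8
x=12: >8, total = (-10)-12 = -22
x=-2: not >8
x=7: not >8
x=2: not >8

-22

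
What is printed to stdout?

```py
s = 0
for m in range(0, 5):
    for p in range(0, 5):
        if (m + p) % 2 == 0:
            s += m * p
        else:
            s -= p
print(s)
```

m=0,p=0: even sum, s = 0+0 = 0
m=0,p=1: odd sum, s = 0-1 = -1
m=0,p=2: even sum, s = (-1)+0 = -1
m=0,p=3: odd sum, s = (-1)-3 = -4
m=0,p=4: even sum, s = (-4)+0 = -4
m=1,p=0: odd sum, s = (-4)-0 = -4
m=1,p=1: even sum, s = (-4)+1 = -3
m=1,p=2: odd sum, s = (-3)-2 = -5
m=1,p=3: even sum, s = (-5)+3 = -2
m=1,p=4: odd sum, s = (-2)-4 = -6
m=2,p=0: even sum, s = (-6)+0 = -6
m=2,p=1: odd sum, s = (-6)-1 = -7
m=2,p=2: even sum, s = (-7)+4 = -3
m=2,p=3: odd sum, s = (-3)-3 = -6
m=2,p=4: even sum, s = (-6)+8 = 2
m=3,p=0: odd sum, s = 2-0 = 2
m=3,p=1: even sum, s = 2+3 = 5
m=3,p=2: odd sum, s = 5-2 = 3
m=3,p=3: even sum, s = 3+9 = 12
m=3,p=4: odd sum, s = 12-4 = 8
m=4,p=0: even sum, s = 8+0 = 8
m=4,p=1: odd sum, s = 8-1 = 7
m=4,p=2: even sum, s = 7+8 = 15
m=4,p=3: odd sum, s = 15-3 = 12
m=4,p=4: even sum, s = 12+16 = 28

28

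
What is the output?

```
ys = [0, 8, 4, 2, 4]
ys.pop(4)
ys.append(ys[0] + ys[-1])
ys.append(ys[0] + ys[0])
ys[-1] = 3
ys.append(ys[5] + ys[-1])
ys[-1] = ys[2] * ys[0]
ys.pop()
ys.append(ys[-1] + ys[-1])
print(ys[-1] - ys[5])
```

3

pop(4) removes 4 → [0, 8, 4, 2]
append ys[0]+ys[-1] = 0+2 = 2 → [0, 8, 4, 2, 2]
append ys[0]+ys[0] = 0+0 = 0 → [0, 8, 4, 2, 2, 0]
ys[-1] = 3 → [0, 8, 4, 2, 2, 3]
append ys[5]+ys[-1] = 3+3 = 6 → [0, 8, 4, 2, 2, 3, 6]
ys[-1] = ys[2]*ys[0] = 4*0 = 0 → [0, 8, 4, 2, 2, 3, 0]
pop() removes 0 → [0, 8, 4, 2, 2, 3]
append ys[-1]+ys[-1] = 3+3 = 6 → [0, 8, 4, 2, 2, 3, 6]
ys[-1]-ys[5] = 6-3 = 3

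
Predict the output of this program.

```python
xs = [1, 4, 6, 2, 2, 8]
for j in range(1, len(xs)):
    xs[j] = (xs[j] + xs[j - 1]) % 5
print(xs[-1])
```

j=1: xs[1] = (4+1)%5 = 0 → [1, 0, 6, 2, 2, 8]
j=2: xs[2] = (6+0)%5 = 1 → [1, 0, 1, 2, 2, 8]
j=3: xs[3] = (2+1)%5 = 3 → [1, 0, 1, 3, 2, 8]
j=4: xs[4] = (2+3)%5 = 0 → [1, 0, 1, 3, 0, 8]
j=5: xs[5] = (8+0)%5 = 3 → [1, 0, 1, 3, 0, 3]

3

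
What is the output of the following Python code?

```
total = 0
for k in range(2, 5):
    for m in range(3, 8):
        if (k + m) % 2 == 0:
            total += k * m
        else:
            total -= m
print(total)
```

65

k=2,m=3: odd sum, total = 0-3 = -3
k=2,m=4: even sum, total = (-3)+8 = 5
k=2,m=5: odd sum, total = 5-5 = 0
k=2,m=6: even sum, total = 0+12 = 12
k=2,m=7: odd sum, total = 12-7 = 5
k=3,m=3: even sum, total = 5+9 = 14
k=3,m=4: odd sum, total = 14-4 = 10
k=3,m=5: even sum, total = 10+15 = 25
k=3,m=6: odd sum, total = 25-6 = 19
k=3,m=7: even sum, total = 19+21 = 40
k=4,m=3: odd sum, total = 40-3 = 37
k=4,m=4: even sum, total = 37+16 = 53
k=4,m=5: odd sum, total = 53-5 = 48
k=4,m=6: even sum, total = 48+24 = 72
k=4,m=7: odd sum, total = 72-7 = 65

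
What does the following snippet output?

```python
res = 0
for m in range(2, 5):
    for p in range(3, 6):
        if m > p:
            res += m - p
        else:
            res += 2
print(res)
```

17

m=2,p=3: not 2>3, res = 0+2 = 2
m=2,p=4: not 2>4, res = 2+2 = 4
m=2,p=5: not 2>5, res = 4+2 = 6
m=3,p=3: not 3>3, res = 6+2 = 8
m=3,p=4: not 3>4, res = 8+2 = 10
m=3,p=5: not 3>5, res = 10+2 = 12
m=4,p=3: 4>3, res = 12+1 = 13
m=4,p=4: not 4>4, res = 13+2 = 15
m=4,p=5: not 4>5, res = 15+2 = 17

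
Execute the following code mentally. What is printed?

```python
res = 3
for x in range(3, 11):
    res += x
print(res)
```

55

x=3: res = 3+3 = 6
x=4: res = 6+4 = 10
x=5: res = 10+5 = 15
x=6: res = 15+6 = 21
x=7: res = 21+7 = 28
x=8: res = 28+8 = 36
x=9: res = 36+9 = 45
x=10: res = 45+10 = 55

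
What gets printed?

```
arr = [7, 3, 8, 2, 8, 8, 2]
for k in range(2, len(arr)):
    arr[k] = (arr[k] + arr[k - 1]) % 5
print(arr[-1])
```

k=2: arr[2] = (8+3)%5 = 1 → [7, 3, 1, 2, 8, 8, 2]
k=3: arr[3] = (2+1)%5 = 3 → [7, 3, 1, 3, 8, 8, 2]
k=4: arr[4] = (8+3)%5 = 1 → [7, 3, 1, 3, 1, 8, 2]
k=5: arr[5] = (8+1)%5 = 4 → [7, 3, 1, 3, 1, 4, 2]
k=6: arr[6] = (2+4)%5 = 1 → [7, 3, 1, 3, 1, 4, 1]

1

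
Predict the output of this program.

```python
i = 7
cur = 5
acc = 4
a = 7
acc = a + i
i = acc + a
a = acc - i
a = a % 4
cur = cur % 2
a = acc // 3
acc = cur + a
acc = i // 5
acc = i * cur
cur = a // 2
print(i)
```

21

acc = 7+7 = 14
i = 14+7 = 21
a = 14-21 = -7
a = (-7)%4 = 1
cur = 5%2 = 1
a = 14//3 = 4
acc = 1+4 = 5
acc = 21//5 = 4
acc = 21*1 = 21
cur = 4//2 = 2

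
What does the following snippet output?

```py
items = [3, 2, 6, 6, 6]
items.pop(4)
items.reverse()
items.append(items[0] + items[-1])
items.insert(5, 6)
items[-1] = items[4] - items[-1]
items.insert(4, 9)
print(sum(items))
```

38

pop(4) removes 6 → [3, 2, 6, 6]
reverse → [6, 6, 2, 3]
append items[0]+items[-1] = 6+3 = 9 → [6, 6, 2, 3, 9]
insert 6 at 5 → [6, 6, 2, 3, 9, 6]
items[-1] = items[4]-items[-1] = 9-6 = 3 → [6, 6, 2, 3, 9, 3]
insert 9 at 4 → [6, 6, 2, 3, 9, 9, 3]
sum = 38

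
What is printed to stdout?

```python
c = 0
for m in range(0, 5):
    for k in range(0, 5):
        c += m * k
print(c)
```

100

m=0,k=0: c = 0+0 = 0
m=0,k=1: c = 0+0 = 0
m=0,k=2: c = 0+0 = 0
m=0,k=3: c = 0+0 = 0
m=0,k=4: c = 0+0 = 0
m=1,k=0: c = 0+0 = 0
m=1,k=1: c = 0+1 = 1
m=1,k=2: c = 1+2 = 3
m=1,k=3: c = 3+3 = 6
m=1,k=4: c = 6+4 = 10
m=2,k=0: c = 10+0 = 10
m=2,k=1: c = 10+2 = 12
m=2,k=2: c = 12+4 = 16
m=2,k=3: c = 16+6 = 22
m=2,k=4: c = 22+8 = 30
m=3,k=0: c = 30+0 = 30
m=3,k=1: c = 30+3 = 33
m=3,k=2: c = 33+6 = 39
m=3,k=3: c = 39+9 = 48
m=3,k=4: c = 48+12 = 60
m=4,k=0: c = 60+0 = 60
m=4,k=1: c = 60+4 = 64
m=4,k=2: c = 64+8 = 72
m=4,k=3: c = 72+12 = 84
m=4,k=4: c = 84+16 = 100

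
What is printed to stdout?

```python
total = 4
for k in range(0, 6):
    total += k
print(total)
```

k=0: total = 4+0 = 4
k=1: total = 4+1 = 5
k=2: total = 5+2 = 7
k=3: total = 7+3 = 10
k=4: total = 10+4 = 14
k=5: total = 14+5 = 19

19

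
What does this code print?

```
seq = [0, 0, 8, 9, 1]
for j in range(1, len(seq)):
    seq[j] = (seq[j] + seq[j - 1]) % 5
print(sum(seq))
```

j=1: seq[1] = (0+0)%5 = 0 → [0, 0, 8, 9, 1]
j=2: seq[2] = (8+0)%5 = 3 → [0, 0, 3, 9, 1]
j=3: seq[3] = (9+3)%5 = 2 → [0, 0, 3, 2, 1]
j=4: seq[4] = (1+2)%5 = 3 → [0, 0, 3, 2, 3]
sum = 8

8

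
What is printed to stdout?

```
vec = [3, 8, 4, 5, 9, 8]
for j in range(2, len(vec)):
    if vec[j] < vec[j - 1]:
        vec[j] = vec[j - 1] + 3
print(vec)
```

j=2: 4<8, vec[2] = 8+3 = 11 → [3, 8, 11, 5, 9, 8]
j=3: 5<11, vec[3] = 11+3 = 14 → [3, 8, 11, 14, 9, 8]
j=4: 9<14, vec[4] = 14+3 = 17 → [3, 8, 11, 14, 17, 8]
j=5: 8<17, vec[5] = 17+3 = 20 → [3, 8, 11, 14, 17, 20]

[3, 8, 11, 14, 17, 20]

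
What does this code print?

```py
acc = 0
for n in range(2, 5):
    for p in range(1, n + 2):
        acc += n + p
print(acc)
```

n=2,p=1: acc = 0+3 = 3
n=2,p=2: acc = 3+4 = 7
n=2,p=3: acc = 7+5 = 12
n=3,p=1: acc = 12+4 = 16
n=3,p=2: acc = 16+5 = 21
n=3,p=3: acc = 21+6 = 27
n=3,p=4: acc = 27+7 = 34
n=4,p=1: acc = 34+5 = 39
n=4,p=2: acc = 39+6 = 45
n=4,p=3: acc = 45+7 = 52
n=4,p=4: acc = 52+8 = 60
n=4,p=5: acc = 60+9 = 69

69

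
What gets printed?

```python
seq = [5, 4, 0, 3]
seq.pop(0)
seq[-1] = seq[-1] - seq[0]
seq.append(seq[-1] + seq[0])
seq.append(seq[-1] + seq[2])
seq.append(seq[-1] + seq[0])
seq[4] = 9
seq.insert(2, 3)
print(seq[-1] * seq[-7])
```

pop(0) removes 5 → [4, 0, 3]
seq[-1] = seq[-1]-seq[0] = 3-4 = -1 → [4, 0, -1]
append seq[-1]+seq[0] = (-1)+4 = 3 → [4, 0, -1, 3]
append seq[-1]+seq[2] = 3+(-1) = 2 → [4, 0, -1, 3, 2]
append seq[-1]+seq[0] = 2+4 = 6 → [4, 0, -1, 3, 2, 6]
seq[4] = 9 → [4, 0, -1, 3, 9, 6]
insert 3 at 2 → [4, 0, 3, -1, 3, 9, 6]
seq[-1]*seq[-7] = 6*4 = 24

24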